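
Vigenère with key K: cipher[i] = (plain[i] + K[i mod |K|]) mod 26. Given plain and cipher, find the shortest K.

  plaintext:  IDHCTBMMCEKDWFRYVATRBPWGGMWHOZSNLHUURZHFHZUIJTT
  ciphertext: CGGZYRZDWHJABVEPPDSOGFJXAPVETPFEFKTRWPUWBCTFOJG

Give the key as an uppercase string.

UDZXFQNR

  i= 0: C-I = 20 → U
  i= 1: G-D =  3 → D
  i= 2: G-H = 25 → Z
  i= 3: Z-C = 23 → X
  i= 4: Y-T =  5 → F
  i= 5: R-B = 16 → Q
  i= 6: Z-M = 13 → N
  i= 7: D-M = 17 → R
  i= 8: W-C = 20 → U
  i= 9: H-E =  3 → D
  i=10: J-K = 25 → Z
  i=11: A-D = 23 → X
  i=12: B-W =  5 → F
  i=13: V-F = 16 → Q
  i=14: E-R = 13 → N
  i=15: P-Y = 17 → R
  i=16: P-V = 20 → U
  i=17: D-A =  3 → D
  i=18: S-T = 25 → Z
  i=19: O-R = 23 → X
  i=20: G-B =  5 → F
  i=21: F-P = 16 → Q
  i=22: J-W = 13 → N
  i=23: X-G = 17 → R
  i=24: A-G = 20 → U
  i=25: P-M =  3 → D
  i=26: V-W = 25 → Z
  i=27: E-H = 23 → X
  i=28: T-O =  5 → F
  i=29: P-Z = 16 → Q
  i=30: F-S = 13 → N
  i=31: E-N = 17 → R
  i=32: F-L = 20 → U
  i=33: K-H =  3 → D
  i=34: T-U = 25 → Z
  i=35: R-U = 23 → X
  i=36: W-R =  5 → F
  i=37: P-Z = 16 → Q
  i=38: U-H = 13 → N
  i=39: W-F = 17 → R
  i=40: B-H = 20 → U
  i=41: C-Z =  3 → D
  i=42: T-U = 25 → Z
  i=43: F-I = 23 → X
  i=44: O-J =  5 → F
  i=45: J-T = 16 → Q
  i=46: G-T = 13 → N
  shifts repeat with period 8: UDZXFQNR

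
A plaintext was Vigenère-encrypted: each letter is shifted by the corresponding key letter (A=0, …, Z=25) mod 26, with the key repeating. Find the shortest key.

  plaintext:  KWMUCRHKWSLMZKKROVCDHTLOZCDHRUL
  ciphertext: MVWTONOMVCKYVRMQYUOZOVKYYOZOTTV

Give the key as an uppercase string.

CZKZMWH

  i= 0: M-K =  2 → C
  i= 1: V-W = 25 → Z
  i= 2: W-M = 10 → K
  i= 3: T-U = 25 → Z
  i= 4: O-C = 12 → M
  i= 5: N-R = 22 → W
  i= 6: O-H =  7 → H
  i= 7: M-K =  2 → C
  i= 8: V-W = 25 → Z
  i= 9: C-S = 10 → K
  i=10: K-L = 25 → Z
  i=11: Y-M = 12 → M
  i=12: V-Z = 22 → W
  i=13: R-K =  7 → H
  i=14: M-K =  2 → C
  i=15: Q-R = 25 → Z
  i=16: Y-O = 10 → K
  i=17: U-V = 25 → Z
  i=18: O-C = 12 → M
  i=19: Z-D = 22 → W
  i=20: O-H =  7 → H
  i=21: V-T =  2 → C
  i=22: K-L = 25 → Z
  i=23: Y-O = 10 → K
  i=24: Y-Z = 25 → Z
  i=25: O-C = 12 → M
  i=26: Z-D = 22 → W
  i=27: O-H =  7 → H
  i=28: T-R =  2 → C
  i=29: T-U = 25 → Z
  i=30: V-L = 10 → K
  shifts repeat with period 7: CZKZMWH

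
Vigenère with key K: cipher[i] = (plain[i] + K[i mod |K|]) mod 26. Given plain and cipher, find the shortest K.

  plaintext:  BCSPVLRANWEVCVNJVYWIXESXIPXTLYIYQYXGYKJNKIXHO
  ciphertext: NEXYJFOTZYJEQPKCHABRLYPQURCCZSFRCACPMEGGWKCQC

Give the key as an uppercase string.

  i= 0: N-B = 12 → M
  i= 1: E-C =  2 → C
  i= 2: X-S =  5 → F
  i= 3: Y-P =  9 → J
  i= 4: J-V = 14 → O
  i= 5: F-L = 20 → U
  i= 6: O-R = 23 → X
  i= 7: T-A = 19 → T
  i= 8: Z-N = 12 → M
  i= 9: Y-W =  2 → C
  i=10: J-E =  5 → F
  i=11: E-V =  9 → J
  i=12: Q-C = 14 → O
  i=13: P-V = 20 → U
  i=14: K-N = 23 → X
  i=15: C-J = 19 → T
  i=16: H-V = 12 → M
  i=17: A-Y =  2 → C
  i=18: B-W =  5 → F
  i=19: R-I =  9 → J
  i=20: L-X = 14 → O
  i=21: Y-E = 20 → U
  i=22: P-S = 23 → X
  i=23: Q-X = 19 → T
  i=24: U-I = 12 → M
  i=25: R-P =  2 → C
  i=26: C-X =  5 → F
  i=27: C-T =  9 → J
  i=28: Z-L = 14 → O
  i=29: S-Y = 20 → U
  i=30: F-I = 23 → X
  i=31: R-Y = 19 → T
  i=32: C-Q = 12 → M
  i=33: A-Y =  2 → C
  i=34: C-X =  5 → F
  i=35: P-G =  9 → J
  i=36: M-Y = 14 → O
  i=37: E-K = 20 → U
  i=38: G-J = 23 → X
  i=39: G-N = 19 → T
  i=40: W-K = 12 → M
  i=41: K-I =  2 → C
  i=42: C-X =  5 → F
  i=43: Q-H =  9 → J
  i=44: C-O = 14 → O
  shifts repeat with period 8: MCFJOUXT

MCFJOUXT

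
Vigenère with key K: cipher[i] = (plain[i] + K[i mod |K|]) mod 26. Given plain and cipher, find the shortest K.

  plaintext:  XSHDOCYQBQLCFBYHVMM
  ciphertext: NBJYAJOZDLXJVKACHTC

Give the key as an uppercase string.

  i= 0: N-X = 16 → Q
  i= 1: B-S =  9 → J
  i= 2: J-H =  2 → C
  i= 3: Y-D = 21 → V
  i= 4: A-O = 12 → M
  i= 5: J-C =  7 → H
  i= 6: O-Y = 16 → Q
  i= 7: Z-Q =  9 → J
  i= 8: D-B =  2 → C
  i= 9: L-Q = 21 → V
  i=10: X-L = 12 → M
  i=11: J-C =  7 → H
  i=12: V-F = 16 → Q
  i=13: K-B =  9 → J
  i=14: A-Y =  2 → C
  i=15: C-H = 21 → V
  i=16: H-V = 12 → M
  i=17: T-M =  7 → H
  i=18: C-M = 16 → Q
  shifts repeat with period 6: QJCVMH

QJCVMH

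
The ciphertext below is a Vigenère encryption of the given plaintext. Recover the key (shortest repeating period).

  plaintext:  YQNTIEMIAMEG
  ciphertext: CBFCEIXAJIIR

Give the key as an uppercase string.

  i= 0: C-Y =  4 → E
  i= 1: B-Q = 11 → L
  i= 2: F-N = 18 → S
  i= 3: C-T =  9 → J
  i= 4: E-I = 22 → W
  i= 5: I-E =  4 → E
  i= 6: X-M = 11 → L
  i= 7: A-I = 18 → S
  i= 8: J-A =  9 → J
  i= 9: I-M = 22 → W
  i=10: I-E =  4 → E
  i=11: R-G = 11 → L
  shifts repeat with period 5: ELSJW

ELSJW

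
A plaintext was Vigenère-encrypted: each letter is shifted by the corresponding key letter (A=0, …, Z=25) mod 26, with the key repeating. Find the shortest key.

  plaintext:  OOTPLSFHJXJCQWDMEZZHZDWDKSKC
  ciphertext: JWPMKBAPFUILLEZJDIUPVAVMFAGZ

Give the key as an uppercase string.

  i= 0: J-O = 21 → V
  i= 1: W-O =  8 → I
  i= 2: P-T = 22 → W
  i= 3: M-P = 23 → X
  i= 4: K-L = 25 → Z
  i= 5: B-S =  9 → J
  i= 6: A-F = 21 → V
  i= 7: P-H =  8 → I
  i= 8: F-J = 22 → W
  i= 9: U-X = 23 → X
  i=10: I-J = 25 → Z
  i=11: L-C =  9 → J
  i=12: L-Q = 21 → V
  i=13: E-W =  8 → I
  i=14: Z-D = 22 → W
  i=15: J-M = 23 → X
  i=16: D-E = 25 → Z
  i=17: I-Z =  9 → J
  i=18: U-Z = 21 → V
  i=19: P-H =  8 → I
  i=20: V-Z = 22 → W
  i=21: A-D = 23 → X
  i=22: V-W = 25 → Z
  i=23: M-D =  9 → J
  i=24: F-K = 21 → V
  i=25: A-S =  8 → I
  i=26: G-K = 22 → W
  i=27: Z-C = 23 → X
  shifts repeat with period 6: VIWXZJ

VIWXZJ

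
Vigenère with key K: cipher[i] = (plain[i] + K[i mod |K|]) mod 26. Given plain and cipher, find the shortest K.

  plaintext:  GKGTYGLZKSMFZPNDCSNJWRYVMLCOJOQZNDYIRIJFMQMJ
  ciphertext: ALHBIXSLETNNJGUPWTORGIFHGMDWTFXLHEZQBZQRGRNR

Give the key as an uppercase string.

  i= 0: A-G = 20 → U
  i= 1: L-K =  1 → B
  i= 2: H-G =  1 → B
  i= 3: B-T =  8 → I
  i= 4: I-Y = 10 → K
  i= 5: X-G = 17 → R
  i= 6: S-L =  7 → H
  i= 7: L-Z = 12 → M
  i= 8: E-K = 20 → U
  i= 9: T-S =  1 → B
  i=10: N-M =  1 → B
  i=11: N-F =  8 → I
  i=12: J-Z = 10 → K
  i=13: G-P = 17 → R
  i=14: U-N =  7 → H
  i=15: P-D = 12 → M
  i=16: W-C = 20 → U
  i=17: T-S =  1 → B
  i=18: O-N =  1 → B
  i=19: R-J =  8 → I
  i=20: G-W = 10 → K
  i=21: I-R = 17 → R
  i=22: F-Y =  7 → H
  i=23: H-V = 12 → M
  i=24: G-M = 20 → U
  i=25: M-L =  1 → B
  i=26: D-C =  1 → B
  i=27: W-O =  8 → I
  i=28: T-J = 10 → K
  i=29: F-O = 17 → R
  i=30: X-Q =  7 → H
  i=31: L-Z = 12 → M
  i=32: H-N = 20 → U
  i=33: E-D =  1 → B
  i=34: Z-Y =  1 → B
  i=35: Q-I =  8 → I
  i=36: B-R = 10 → K
  i=37: Z-I = 17 → R
  i=38: Q-J =  7 → H
  i=39: R-F = 12 → M
  i=40: G-M = 20 → U
  i=41: R-Q =  1 → B
  i=42: N-M =  1 → B
  i=43: R-J =  8 → I
  shifts repeat with period 8: UBBIKRHM

UBBIKRHM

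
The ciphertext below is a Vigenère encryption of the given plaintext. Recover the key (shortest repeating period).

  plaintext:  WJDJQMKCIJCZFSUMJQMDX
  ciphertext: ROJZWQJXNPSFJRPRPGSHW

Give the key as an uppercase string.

  i= 0: R-W = 21 → V
  i= 1: O-J =  5 → F
  i= 2: J-D =  6 → G
  i= 3: Z-J = 16 → Q
  i= 4: W-Q =  6 → G
  i= 5: Q-M =  4 → E
  i= 6: J-K = 25 → Z
  i= 7: X-C = 21 → V
  i= 8: N-I =  5 → F
  i= 9: P-J =  6 → G
  i=10: S-C = 16 → Q
  i=11: F-Z =  6 → G
  i=12: J-F =  4 → E
  i=13: R-S = 25 → Z
  i=14: P-U = 21 → V
  i=15: R-M =  5 → F
  i=16: P-J =  6 → G
  i=17: G-Q = 16 → Q
  i=18: S-M =  6 → G
  i=19: H-D =  4 → E
  i=20: W-X = 25 → Z
  shifts repeat with period 7: VFGQGEZ

VFGQGEZ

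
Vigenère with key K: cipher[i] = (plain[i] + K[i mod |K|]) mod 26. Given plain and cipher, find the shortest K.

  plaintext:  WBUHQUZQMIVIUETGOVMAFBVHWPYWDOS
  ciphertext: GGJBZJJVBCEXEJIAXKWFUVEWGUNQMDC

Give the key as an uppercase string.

  i= 0: G-W = 10 → K
  i= 1: G-B =  5 → F
  i= 2: J-U = 15 → P
  i= 3: B-H = 20 → U
  i= 4: Z-Q =  9 → J
  i= 5: J-U = 15 → P
  i= 6: J-Z = 10 → K
  i= 7: V-Q =  5 → F
  i= 8: B-M = 15 → P
  i= 9: C-I = 20 → U
  i=10: E-V =  9 → J
  i=11: X-I = 15 → P
  i=12: E-U = 10 → K
  i=13: J-E =  5 → F
  i=14: I-T = 15 → P
  i=15: A-G = 20 → U
  i=16: X-O =  9 → J
  i=17: K-V = 15 → P
  i=18: W-M = 10 → K
  i=19: F-A =  5 → F
  i=20: U-F = 15 → P
  i=21: V-B = 20 → U
  i=22: E-V =  9 → J
  i=23: W-H = 15 → P
  i=24: G-W = 10 → K
  i=25: U-P =  5 → F
  i=26: N-Y = 15 → P
  i=27: Q-W = 20 → U
  i=28: M-D =  9 → J
  i=29: D-O = 15 → P
  i=30: C-S = 10 → K
  shifts repeat with period 6: KFPUJP

KFPUJP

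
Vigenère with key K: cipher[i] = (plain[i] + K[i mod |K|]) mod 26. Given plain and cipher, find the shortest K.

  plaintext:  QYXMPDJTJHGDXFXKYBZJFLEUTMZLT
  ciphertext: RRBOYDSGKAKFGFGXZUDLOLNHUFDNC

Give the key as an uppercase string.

BTECJAJN

  i= 0: R-Q =  1 → B
  i= 1: R-Y = 19 → T
  i= 2: B-X =  4 → E
  i= 3: O-M =  2 → C
  i= 4: Y-P =  9 → J
  i= 5: D-D =  0 → A
  i= 6: S-J =  9 → J
  i= 7: G-T = 13 → N
  i= 8: K-J =  1 → B
  i= 9: A-H = 19 → T
  i=10: K-G =  4 → E
  i=11: F-D =  2 → C
  i=12: G-X =  9 → J
  i=13: F-F =  0 → A
  i=14: G-X =  9 → J
  i=15: X-K = 13 → N
  i=16: Z-Y =  1 → B
  i=17: U-B = 19 → T
  i=18: D-Z =  4 → E
  i=19: L-J =  2 → C
  i=20: O-F =  9 → J
  i=21: L-L =  0 → A
  i=22: N-E =  9 → J
  i=23: H-U = 13 → N
  i=24: U-T =  1 → B
  i=25: F-M = 19 → T
  i=26: D-Z =  4 → E
  i=27: N-L =  2 → C
  i=28: C-T =  9 → J
  shifts repeat with period 8: BTECJAJN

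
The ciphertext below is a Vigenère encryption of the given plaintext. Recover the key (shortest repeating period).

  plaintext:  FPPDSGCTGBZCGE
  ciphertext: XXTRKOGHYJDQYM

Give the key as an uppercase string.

SIEO

  i= 0: X-F = 18 → S
  i= 1: X-P =  8 → I
  i= 2: T-P =  4 → E
  i= 3: R-D = 14 → O
  i= 4: K-S = 18 → S
  i= 5: O-G =  8 → I
  i= 6: G-C =  4 → E
  i= 7: H-T = 14 → O
  i= 8: Y-G = 18 → S
  i= 9: J-B =  8 → I
  i=10: D-Z =  4 → E
  i=11: Q-C = 14 → O
  i=12: Y-G = 18 → S
  i=13: M-E =  8 → I
  shifts repeat with period 4: SIEO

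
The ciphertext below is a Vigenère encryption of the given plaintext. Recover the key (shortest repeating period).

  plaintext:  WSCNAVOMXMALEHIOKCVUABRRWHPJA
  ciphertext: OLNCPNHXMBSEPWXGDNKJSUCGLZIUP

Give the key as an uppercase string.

STLPP

  i= 0: O-W = 18 → S
  i= 1: L-S = 19 → T
  i= 2: N-C = 11 → L
  i= 3: C-N = 15 → P
  i= 4: P-A = 15 → P
  i= 5: N-V = 18 → S
  i= 6: H-O = 19 → T
  i= 7: X-M = 11 → L
  i= 8: M-X = 15 → P
  i= 9: B-M = 15 → P
  i=10: S-A = 18 → S
  i=11: E-L = 19 → T
  i=12: P-E = 11 → L
  i=13: W-H = 15 → P
  i=14: X-I = 15 → P
  i=15: G-O = 18 → S
  i=16: D-K = 19 → T
  i=17: N-C = 11 → L
  i=18: K-V = 15 → P
  i=19: J-U = 15 → P
  i=20: S-A = 18 → S
  i=21: U-B = 19 → T
  i=22: C-R = 11 → L
  i=23: G-R = 15 → P
  i=24: L-W = 15 → P
  i=25: Z-H = 18 → S
  i=26: I-P = 19 → T
  i=27: U-J = 11 → L
  i=28: P-A = 15 → P
  shifts repeat with period 5: STLPP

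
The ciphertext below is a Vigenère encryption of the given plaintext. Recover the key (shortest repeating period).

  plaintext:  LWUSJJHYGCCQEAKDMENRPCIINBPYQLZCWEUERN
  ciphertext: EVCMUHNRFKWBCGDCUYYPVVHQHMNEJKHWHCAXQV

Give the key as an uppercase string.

  i= 0: E-L = 19 → T
  i= 1: V-W = 25 → Z
  i= 2: C-U =  8 → I
  i= 3: M-S = 20 → U
  i= 4: U-J = 11 → L
  i= 5: H-J = 24 → Y
  i= 6: N-H =  6 → G
  i= 7: R-Y = 19 → T
  i= 8: F-G = 25 → Z
  i= 9: K-C =  8 → I
  i=10: W-C = 20 → U
  i=11: B-Q = 11 → L
  i=12: C-E = 24 → Y
  i=13: G-A =  6 → G
  i=14: D-K = 19 → T
  i=15: C-D = 25 → Z
  i=16: U-M =  8 → I
  i=17: Y-E = 20 → U
  i=18: Y-N = 11 → L
  i=19: P-R = 24 → Y
  i=20: V-P =  6 → G
  i=21: V-C = 19 → T
  i=22: H-I = 25 → Z
  i=23: Q-I =  8 → I
  i=24: H-N = 20 → U
  i=25: M-B = 11 → L
  i=26: N-P = 24 → Y
  i=27: E-Y =  6 → G
  i=28: J-Q = 19 → T
  i=29: K-L = 25 → Z
  i=30: H-Z =  8 → I
  i=31: W-C = 20 → U
  i=32: H-W = 11 → L
  i=33: C-E = 24 → Y
  i=34: A-U =  6 → G
  i=35: X-E = 19 → T
  i=36: Q-R = 25 → Z
  i=37: V-N =  8 → I
  shifts repeat with period 7: TZIULYG

TZIULYG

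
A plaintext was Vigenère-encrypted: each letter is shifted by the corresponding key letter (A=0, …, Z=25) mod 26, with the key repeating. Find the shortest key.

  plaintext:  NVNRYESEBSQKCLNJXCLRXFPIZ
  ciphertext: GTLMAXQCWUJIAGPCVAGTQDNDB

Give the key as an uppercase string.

  i= 0: G-N = 19 → T
  i= 1: T-V = 24 → Y
  i= 2: L-N = 24 → Y
  i= 3: M-R = 21 → V
  i= 4: A-Y =  2 → C
  i= 5: X-E = 19 → T
  i= 6: Q-S = 24 → Y
  i= 7: C-E = 24 → Y
  i= 8: W-B = 21 → V
  i= 9: U-S =  2 → C
  i=10: J-Q = 19 → T
  i=11: I-K = 24 → Y
  i=12: A-C = 24 → Y
  i=13: G-L = 21 → V
  i=14: P-N =  2 → C
  i=15: C-J = 19 → T
  i=16: V-X = 24 → Y
  i=17: A-C = 24 → Y
  i=18: G-L = 21 → V
  i=19: T-R =  2 → C
  i=20: Q-X = 19 → T
  i=21: D-F = 24 → Y
  i=22: N-P = 24 → Y
  i=23: D-I = 21 → V
  i=24: B-Z =  2 → C
  shifts repeat with period 5: TYYVC

TYYVC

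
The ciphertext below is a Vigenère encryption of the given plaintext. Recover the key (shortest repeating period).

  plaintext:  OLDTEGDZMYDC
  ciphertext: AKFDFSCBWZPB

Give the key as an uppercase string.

MZCKB

  i= 0: A-O = 12 → M
  i= 1: K-L = 25 → Z
  i= 2: F-D =  2 → C
  i= 3: D-T = 10 → K
  i= 4: F-E =  1 → B
  i= 5: S-G = 12 → M
  i= 6: C-D = 25 → Z
  i= 7: B-Z =  2 → C
  i= 8: W-M = 10 → K
  i= 9: Z-Y =  1 → B
  i=10: P-D = 12 → M
  i=11: B-C = 25 → Z
  shifts repeat with period 5: MZCKB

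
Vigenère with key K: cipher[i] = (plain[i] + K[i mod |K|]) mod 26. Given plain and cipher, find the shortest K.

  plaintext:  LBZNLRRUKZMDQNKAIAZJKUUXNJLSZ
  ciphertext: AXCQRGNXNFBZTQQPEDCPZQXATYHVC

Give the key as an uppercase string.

PWDDG

  i= 0: A-L = 15 → P
  i= 1: X-B = 22 → W
  i= 2: C-Z =  3 → D
  i= 3: Q-N =  3 → D
  i= 4: R-L =  6 → G
  i= 5: G-R = 15 → P
  i= 6: N-R = 22 → W
  i= 7: X-U =  3 → D
  i= 8: N-K =  3 → D
  i= 9: F-Z =  6 → G
  i=10: B-M = 15 → P
  i=11: Z-D = 22 → W
  i=12: T-Q =  3 → D
  i=13: Q-N =  3 → D
  i=14: Q-K =  6 → G
  i=15: P-A = 15 → P
  i=16: E-I = 22 → W
  i=17: D-A =  3 → D
  i=18: C-Z =  3 → D
  i=19: P-J =  6 → G
  i=20: Z-K = 15 → P
  i=21: Q-U = 22 → W
  i=22: X-U =  3 → D
  i=23: A-X =  3 → D
  i=24: T-N =  6 → G
  i=25: Y-J = 15 → P
  i=26: H-L = 22 → W
  i=27: V-S =  3 → D
  i=28: C-Z =  3 → D
  shifts repeat with period 5: PWDDG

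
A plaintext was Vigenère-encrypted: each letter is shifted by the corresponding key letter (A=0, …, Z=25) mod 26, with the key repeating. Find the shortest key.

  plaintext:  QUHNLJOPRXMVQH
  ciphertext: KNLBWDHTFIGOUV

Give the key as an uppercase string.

  i= 0: K-Q = 20 → U
  i= 1: N-U = 19 → T
  i= 2: L-H =  4 → E
  i= 3: B-N = 14 → O
  i= 4: W-L = 11 → L
  i= 5: D-J = 20 → U
  i= 6: H-O = 19 → T
  i= 7: T-P =  4 → E
  i= 8: F-R = 14 → O
  i= 9: I-X = 11 → L
  i=10: G-M = 20 → U
  i=11: O-V = 19 → T
  i=12: U-Q =  4 → E
  i=13: V-H = 14 → O
  shifts repeat with period 5: UTEOL

UTEOL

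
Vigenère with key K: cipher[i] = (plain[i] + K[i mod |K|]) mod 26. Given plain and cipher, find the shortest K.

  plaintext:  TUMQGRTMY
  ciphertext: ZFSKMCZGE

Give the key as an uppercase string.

  i= 0: Z-T =  6 → G
  i= 1: F-U = 11 → L
  i= 2: S-M =  6 → G
  i= 3: K-Q = 20 → U
  i= 4: M-G =  6 → G
  i= 5: C-R = 11 → L
  i= 6: Z-T =  6 → G
  i= 7: G-M = 20 → U
  i= 8: E-Y =  6 → G
  shifts repeat with period 4: GLGU

GLGU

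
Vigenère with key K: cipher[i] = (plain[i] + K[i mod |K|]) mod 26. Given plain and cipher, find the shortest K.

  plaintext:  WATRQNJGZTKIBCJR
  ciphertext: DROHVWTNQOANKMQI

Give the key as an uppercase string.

HRVQFJK

  i= 0: D-W =  7 → H
  i= 1: R-A = 17 → R
  i= 2: O-T = 21 → V
  i= 3: H-R = 16 → Q
  i= 4: V-Q =  5 → F
  i= 5: W-N =  9 → J
  i= 6: T-J = 10 → K
  i= 7: N-G =  7 → H
  i= 8: Q-Z = 17 → R
  i= 9: O-T = 21 → V
  i=10: A-K = 16 → Q
  i=11: N-I =  5 → F
  i=12: K-B =  9 → J
  i=13: M-C = 10 → K
  i=14: Q-J =  7 → H
  i=15: I-R = 17 → R
  shifts repeat with period 7: HRVQFJK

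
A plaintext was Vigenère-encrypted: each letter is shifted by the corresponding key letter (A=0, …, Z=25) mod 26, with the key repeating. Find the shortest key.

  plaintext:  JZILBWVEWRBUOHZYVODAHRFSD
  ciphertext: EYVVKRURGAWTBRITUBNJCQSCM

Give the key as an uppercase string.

VZNKJ

  i= 0: E-J = 21 → V
  i= 1: Y-Z = 25 → Z
  i= 2: V-I = 13 → N
  i= 3: V-L = 10 → K
  i= 4: K-B =  9 → J
  i= 5: R-W = 21 → V
  i= 6: U-V = 25 → Z
  i= 7: R-E = 13 → N
  i= 8: G-W = 10 → K
  i= 9: A-R =  9 → J
  i=10: W-B = 21 → V
  i=11: T-U = 25 → Z
  i=12: B-O = 13 → N
  i=13: R-H = 10 → K
  i=14: I-Z =  9 → J
  i=15: T-Y = 21 → V
  i=16: U-V = 25 → Z
  i=17: B-O = 13 → N
  i=18: N-D = 10 → K
  i=19: J-A =  9 → J
  i=20: C-H = 21 → V
  i=21: Q-R = 25 → Z
  i=22: S-F = 13 → N
  i=23: C-S = 10 → K
  i=24: M-D =  9 → J
  shifts repeat with period 5: VZNKJ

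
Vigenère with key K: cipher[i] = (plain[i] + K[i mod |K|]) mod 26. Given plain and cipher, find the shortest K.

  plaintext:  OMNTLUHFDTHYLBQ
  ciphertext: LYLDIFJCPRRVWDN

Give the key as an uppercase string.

XMYKXLC

  i= 0: L-O = 23 → X
  i= 1: Y-M = 12 → M
  i= 2: L-N = 24 → Y
  i= 3: D-T = 10 → K
  i= 4: I-L = 23 → X
  i= 5: F-U = 11 → L
  i= 6: J-H =  2 → C
  i= 7: C-F = 23 → X
  i= 8: P-D = 12 → M
  i= 9: R-T = 24 → Y
  i=10: R-H = 10 → K
  i=11: V-Y = 23 → X
  i=12: W-L = 11 → L
  i=13: D-B =  2 → C
  i=14: N-Q = 23 → X
  shifts repeat with period 7: XMYKXLC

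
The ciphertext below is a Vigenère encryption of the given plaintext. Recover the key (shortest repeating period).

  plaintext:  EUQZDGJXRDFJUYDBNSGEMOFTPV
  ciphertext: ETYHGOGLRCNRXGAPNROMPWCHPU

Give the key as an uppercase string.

AZIIDIXO

  i= 0: E-E =  0 → A
  i= 1: T-U = 25 → Z
  i= 2: Y-Q =  8 → I
  i= 3: H-Z =  8 → I
  i= 4: G-D =  3 → D
  i= 5: O-G =  8 → I
  i= 6: G-J = 23 → X
  i= 7: L-X = 14 → O
  i= 8: R-R =  0 → A
  i= 9: C-D = 25 → Z
  i=10: N-F =  8 → I
  i=11: R-J =  8 → I
  i=12: X-U =  3 → D
  i=13: G-Y =  8 → I
  i=14: A-D = 23 → X
  i=15: P-B = 14 → O
  i=16: N-N =  0 → A
  i=17: R-S = 25 → Z
  i=18: O-G =  8 → I
  i=19: M-E =  8 → I
  i=20: P-M =  3 → D
  i=21: W-O =  8 → I
  i=22: C-F = 23 → X
  i=23: H-T = 14 → O
  i=24: P-P =  0 → A
  i=25: U-V = 25 → Z
  shifts repeat with period 8: AZIIDIXO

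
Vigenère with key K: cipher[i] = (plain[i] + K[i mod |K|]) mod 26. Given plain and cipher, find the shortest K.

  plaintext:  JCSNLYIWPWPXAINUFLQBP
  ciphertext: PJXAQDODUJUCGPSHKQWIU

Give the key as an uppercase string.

  i= 0: P-J =  6 → G
  i= 1: J-C =  7 → H
  i= 2: X-S =  5 → F
  i= 3: A-N = 13 → N
  i= 4: Q-L =  5 → F
  i= 5: D-Y =  5 → F
  i= 6: O-I =  6 → G
  i= 7: D-W =  7 → H
  i= 8: U-P =  5 → F
  i= 9: J-W = 13 → N
  i=10: U-P =  5 → F
  i=11: C-X =  5 → F
  i=12: G-A =  6 → G
  i=13: P-I =  7 → H
  i=14: S-N =  5 → F
  i=15: H-U = 13 → N
  i=16: K-F =  5 → F
  i=17: Q-L =  5 → F
  i=18: W-Q =  6 → G
  i=19: I-B =  7 → H
  i=20: U-P =  5 → F
  shifts repeat with period 6: GHFNFF

GHFNFF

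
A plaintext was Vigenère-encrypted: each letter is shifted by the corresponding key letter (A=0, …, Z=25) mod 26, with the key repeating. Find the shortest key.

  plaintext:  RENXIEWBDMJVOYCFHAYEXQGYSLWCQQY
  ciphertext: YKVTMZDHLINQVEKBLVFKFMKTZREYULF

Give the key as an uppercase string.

HGIWEV

  i= 0: Y-R =  7 → H
  i= 1: K-E =  6 → G
  i= 2: V-N =  8 → I
  i= 3: T-X = 22 → W
  i= 4: M-I =  4 → E
  i= 5: Z-E = 21 → V
  i= 6: D-W =  7 → H
  i= 7: H-B =  6 → G
  i= 8: L-D =  8 → I
  i= 9: I-M = 22 → W
  i=10: N-J =  4 → E
  i=11: Q-V = 21 → V
  i=12: V-O =  7 → H
  i=13: E-Y =  6 → G
  i=14: K-C =  8 → I
  i=15: B-F = 22 → W
  i=16: L-H =  4 → E
  i=17: V-A = 21 → V
  i=18: F-Y =  7 → H
  i=19: K-E =  6 → G
  i=20: F-X =  8 → I
  i=21: M-Q = 22 → W
  i=22: K-G =  4 → E
  i=23: T-Y = 21 → V
  i=24: Z-S =  7 → H
  i=25: R-L =  6 → G
  i=26: E-W =  8 → I
  i=27: Y-C = 22 → W
  i=28: U-Q =  4 → E
  i=29: L-Q = 21 → V
  i=30: F-Y =  7 → H
  shifts repeat with period 6: HGIWEV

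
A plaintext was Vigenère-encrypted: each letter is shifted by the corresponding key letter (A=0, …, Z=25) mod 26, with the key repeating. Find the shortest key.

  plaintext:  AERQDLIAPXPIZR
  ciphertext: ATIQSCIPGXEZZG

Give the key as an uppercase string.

APR

  i= 0: A-A =  0 → A
  i= 1: T-E = 15 → P
  i= 2: I-R = 17 → R
  i= 3: Q-Q =  0 → A
  i= 4: S-D = 15 → P
  i= 5: C-L = 17 → R
  i= 6: I-I =  0 → A
  i= 7: P-A = 15 → P
  i= 8: G-P = 17 → R
  i= 9: X-X =  0 → A
  i=10: E-P = 15 → P
  i=11: Z-I = 17 → R
  i=12: Z-Z =  0 → A
  i=13: G-R = 15 → P
  shifts repeat with period 3: APR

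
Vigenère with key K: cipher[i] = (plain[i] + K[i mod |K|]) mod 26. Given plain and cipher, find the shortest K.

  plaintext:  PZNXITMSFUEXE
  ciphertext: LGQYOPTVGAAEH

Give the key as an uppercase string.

  i= 0: L-P = 22 → W
  i= 1: G-Z =  7 → H
  i= 2: Q-N =  3 → D
  i= 3: Y-X =  1 → B
  i= 4: O-I =  6 → G
  i= 5: P-T = 22 → W
  i= 6: T-M =  7 → H
  i= 7: V-S =  3 → D
  i= 8: G-F =  1 → B
  i= 9: A-U =  6 → G
  i=10: A-E = 22 → W
  i=11: E-X =  7 → H
  i=12: H-E =  3 → D
  shifts repeat with period 5: WHDBG

WHDBG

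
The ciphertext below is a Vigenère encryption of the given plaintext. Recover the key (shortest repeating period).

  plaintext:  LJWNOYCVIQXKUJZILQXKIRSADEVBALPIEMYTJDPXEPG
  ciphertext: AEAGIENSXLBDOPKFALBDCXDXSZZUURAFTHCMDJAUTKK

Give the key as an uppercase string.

  i= 0: A-L = 15 → P
  i= 1: E-J = 21 → V
  i= 2: A-W =  4 → E
  i= 3: G-N = 19 → T
  i= 4: I-O = 20 → U
  i= 5: E-Y =  6 → G
  i= 6: N-C = 11 → L
  i= 7: S-V = 23 → X
  i= 8: X-I = 15 → P
  i= 9: L-Q = 21 → V
  i=10: B-X =  4 → E
  i=11: D-K = 19 → T
  i=12: O-U = 20 → U
  i=13: P-J =  6 → G
  i=14: K-Z = 11 → L
  i=15: F-I = 23 → X
  i=16: A-L = 15 → P
  i=17: L-Q = 21 → V
  i=18: B-X =  4 → E
  i=19: D-K = 19 → T
  i=20: C-I = 20 → U
  i=21: X-R =  6 → G
  i=22: D-S = 11 → L
  i=23: X-A = 23 → X
  i=24: S-D = 15 → P
  i=25: Z-E = 21 → V
  i=26: Z-V =  4 → E
  i=27: U-B = 19 → T
  i=28: U-A = 20 → U
  i=29: R-L =  6 → G
  i=30: A-P = 11 → L
  i=31: F-I = 23 → X
  i=32: T-E = 15 → P
  i=33: H-M = 21 → V
  i=34: C-Y =  4 → E
  i=35: M-T = 19 → T
  i=36: D-J = 20 → U
  i=37: J-D =  6 → G
  i=38: A-P = 11 → L
  i=39: U-X = 23 → X
  i=40: T-E = 15 → P
  i=41: K-P = 21 → V
  i=42: K-G =  4 → E
  shifts repeat with period 8: PVETUGLX

PVETUGLX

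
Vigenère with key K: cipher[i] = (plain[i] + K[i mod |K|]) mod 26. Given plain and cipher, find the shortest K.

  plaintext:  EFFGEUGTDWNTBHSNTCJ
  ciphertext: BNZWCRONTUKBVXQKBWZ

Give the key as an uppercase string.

  i= 0: B-E = 23 → X
  i= 1: N-F =  8 → I
  i= 2: Z-F = 20 → U
  i= 3: W-G = 16 → Q
  i= 4: C-E = 24 → Y
  i= 5: R-U = 23 → X
  i= 6: O-G =  8 → I
  i= 7: N-T = 20 → U
  i= 8: T-D = 16 → Q
  i= 9: U-W = 24 → Y
  i=10: K-N = 23 → X
  i=11: B-T =  8 → I
  i=12: V-B = 20 → U
  i=13: X-H = 16 → Q
  i=14: Q-S = 24 → Y
  i=15: K-N = 23 → X
  i=16: B-T =  8 → I
  i=17: W-C = 20 → U
  i=18: Z-J = 16 → Q
  shifts repeat with period 5: XIUQY

XIUQY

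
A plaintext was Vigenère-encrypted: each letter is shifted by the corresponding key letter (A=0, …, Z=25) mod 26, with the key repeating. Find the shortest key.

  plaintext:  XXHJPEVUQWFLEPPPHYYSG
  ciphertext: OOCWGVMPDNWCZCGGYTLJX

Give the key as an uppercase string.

  i= 0: O-X = 17 → R
  i= 1: O-X = 17 → R
  i= 2: C-H = 21 → V
  i= 3: W-J = 13 → N
  i= 4: G-P = 17 → R
  i= 5: V-E = 17 → R
  i= 6: M-V = 17 → R
  i= 7: P-U = 21 → V
  i= 8: D-Q = 13 → N
  i= 9: N-W = 17 → R
  i=10: W-F = 17 → R
  i=11: C-L = 17 → R
  i=12: Z-E = 21 → V
  i=13: C-P = 13 → N
  i=14: G-P = 17 → R
  i=15: G-P = 17 → R
  i=16: Y-H = 17 → R
  i=17: T-Y = 21 → V
  i=18: L-Y = 13 → N
  i=19: J-S = 17 → R
  i=20: X-G = 17 → R
  shifts repeat with period 5: RRVNR

RRVNR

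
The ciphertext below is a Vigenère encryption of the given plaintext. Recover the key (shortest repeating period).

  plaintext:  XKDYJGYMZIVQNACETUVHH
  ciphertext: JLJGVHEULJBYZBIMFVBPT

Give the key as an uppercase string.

MBGI

  i= 0: J-X = 12 → M
  i= 1: L-K =  1 → B
  i= 2: J-D =  6 → G
  i= 3: G-Y =  8 → I
  i= 4: V-J = 12 → M
  i= 5: H-G =  1 → B
  i= 6: E-Y =  6 → G
  i= 7: U-M =  8 → I
  i= 8: L-Z = 12 → M
  i= 9: J-I =  1 → B
  i=10: B-V =  6 → G
  i=11: Y-Q =  8 → I
  i=12: Z-N = 12 → M
  i=13: B-A =  1 → B
  i=14: I-C =  6 → G
  i=15: M-E =  8 → I
  i=16: F-T = 12 → M
  i=17: V-U =  1 → B
  i=18: B-V =  6 → G
  i=19: P-H =  8 → I
  i=20: T-H = 12 → M
  shifts repeat with period 4: MBGI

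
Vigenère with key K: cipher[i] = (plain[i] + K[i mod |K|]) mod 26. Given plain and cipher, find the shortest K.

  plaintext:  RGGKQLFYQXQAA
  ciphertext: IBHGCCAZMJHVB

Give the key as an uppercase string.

RVBWM

  i= 0: I-R = 17 → R
  i= 1: B-G = 21 → V
  i= 2: H-G =  1 → B
  i= 3: G-K = 22 → W
  i= 4: C-Q = 12 → M
  i= 5: C-L = 17 → R
  i= 6: A-F = 21 → V
  i= 7: Z-Y =  1 → B
  i= 8: M-Q = 22 → W
  i= 9: J-X = 12 → M
  i=10: H-Q = 17 → R
  i=11: V-A = 21 → V
  i=12: B-A =  1 → B
  shifts repeat with period 5: RVBWM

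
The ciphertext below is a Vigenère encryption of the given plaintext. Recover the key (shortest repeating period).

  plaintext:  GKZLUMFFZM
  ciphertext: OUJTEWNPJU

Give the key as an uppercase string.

  i= 0: O-G =  8 → I
  i= 1: U-K = 10 → K
  i= 2: J-Z = 10 → K
  i= 3: T-L =  8 → I
  i= 4: E-U = 10 → K
  i= 5: W-M = 10 → K
  i= 6: N-F =  8 → I
  i= 7: P-F = 10 → K
  i= 8: J-Z = 10 → K
  i= 9: U-M =  8 → I
  shifts repeat with period 3: IKK

IKK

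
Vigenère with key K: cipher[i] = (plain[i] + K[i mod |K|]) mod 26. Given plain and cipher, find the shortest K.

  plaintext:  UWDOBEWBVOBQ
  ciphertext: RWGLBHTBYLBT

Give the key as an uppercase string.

XAD

  i= 0: R-U = 23 → X
  i= 1: W-W =  0 → A
  i= 2: G-D =  3 → D
  i= 3: L-O = 23 → X
  i= 4: B-B =  0 → A
  i= 5: H-E =  3 → D
  i= 6: T-W = 23 → X
  i= 7: B-B =  0 → A
  i= 8: Y-V =  3 → D
  i= 9: L-O = 23 → X
  i=10: B-B =  0 → A
  i=11: T-Q =  3 → D
  shifts repeat with period 3: XAD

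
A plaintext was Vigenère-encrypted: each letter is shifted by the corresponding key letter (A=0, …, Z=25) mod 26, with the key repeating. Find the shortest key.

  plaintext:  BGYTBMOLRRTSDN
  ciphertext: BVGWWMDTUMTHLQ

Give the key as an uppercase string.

APIDV

  i= 0: B-B =  0 → A
  i= 1: V-G = 15 → P
  i= 2: G-Y =  8 → I
  i= 3: W-T =  3 → D
  i= 4: W-B = 21 → V
  i= 5: M-M =  0 → A
  i= 6: D-O = 15 → P
  i= 7: T-L =  8 → I
  i= 8: U-R =  3 → D
  i= 9: M-R = 21 → V
  i=10: T-T =  0 → A
  i=11: H-S = 15 → P
  i=12: L-D =  8 → I
  i=13: Q-N =  3 → D
  shifts repeat with period 5: APIDV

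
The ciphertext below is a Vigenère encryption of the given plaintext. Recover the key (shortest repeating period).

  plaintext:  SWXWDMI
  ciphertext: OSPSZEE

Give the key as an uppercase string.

WWS

  i= 0: O-S = 22 → W
  i= 1: S-W = 22 → W
  i= 2: P-X = 18 → S
  i= 3: S-W = 22 → W
  i= 4: Z-D = 22 → W
  i= 5: E-M = 18 → S
  i= 6: E-I = 22 → W
  shifts repeat with period 3: WWS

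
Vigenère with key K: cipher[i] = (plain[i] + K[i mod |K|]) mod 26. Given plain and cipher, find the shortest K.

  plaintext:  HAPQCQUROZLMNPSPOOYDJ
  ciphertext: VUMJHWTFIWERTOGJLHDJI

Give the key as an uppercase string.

  i= 0: V-H = 14 → O
  i= 1: U-A = 20 → U
  i= 2: M-P = 23 → X
  i= 3: J-Q = 19 → T
  i= 4: H-C =  5 → F
  i= 5: W-Q =  6 → G
  i= 6: T-U = 25 → Z
  i= 7: F-R = 14 → O
  i= 8: I-O = 20 → U
  i= 9: W-Z = 23 → X
  i=10: E-L = 19 → T
  i=11: R-M =  5 → F
  i=12: T-N =  6 → G
  i=13: O-P = 25 → Z
  i=14: G-S = 14 → O
  i=15: J-P = 20 → U
  i=16: L-O = 23 → X
  i=17: H-O = 19 → T
  i=18: D-Y =  5 → F
  i=19: J-D =  6 → G
  i=20: I-J = 25 → Z
  shifts repeat with period 7: OUXTFGZ

OUXTFGZ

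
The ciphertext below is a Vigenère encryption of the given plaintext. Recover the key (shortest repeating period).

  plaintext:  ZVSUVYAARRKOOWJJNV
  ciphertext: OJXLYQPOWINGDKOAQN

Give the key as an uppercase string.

  i= 0: O-Z = 15 → P
  i= 1: J-V = 14 → O
  i= 2: X-S =  5 → F
  i= 3: L-U = 17 → R
  i= 4: Y-V =  3 → D
  i= 5: Q-Y = 18 → S
  i= 6: P-A = 15 → P
  i= 7: O-A = 14 → O
  i= 8: W-R =  5 → F
  i= 9: I-R = 17 → R
  i=10: N-K =  3 → D
  i=11: G-O = 18 → S
  i=12: D-O = 15 → P
  i=13: K-W = 14 → O
  i=14: O-J =  5 → F
  i=15: A-J = 17 → R
  i=16: Q-N =  3 → D
  i=17: N-V = 18 → S
  shifts repeat with period 6: POFRDS

POFRDS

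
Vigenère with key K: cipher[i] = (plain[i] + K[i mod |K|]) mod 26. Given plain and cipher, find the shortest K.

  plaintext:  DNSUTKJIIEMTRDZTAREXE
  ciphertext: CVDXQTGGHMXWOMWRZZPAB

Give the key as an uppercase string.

ZILDXJXY

  i= 0: C-D = 25 → Z
  i= 1: V-N =  8 → I
  i= 2: D-S = 11 → L
  i= 3: X-U =  3 → D
  i= 4: Q-T = 23 → X
  i= 5: T-K =  9 → J
  i= 6: G-J = 23 → X
  i= 7: G-I = 24 → Y
  i= 8: H-I = 25 → Z
  i= 9: M-E =  8 → I
  i=10: X-M = 11 → L
  i=11: W-T =  3 → D
  i=12: O-R = 23 → X
  i=13: M-D =  9 → J
  i=14: W-Z = 23 → X
  i=15: R-T = 24 → Y
  i=16: Z-A = 25 → Z
  i=17: Z-R =  8 → I
  i=18: P-E = 11 → L
  i=19: A-X =  3 → D
  i=20: B-E = 23 → X
  shifts repeat with period 8: ZILDXJXY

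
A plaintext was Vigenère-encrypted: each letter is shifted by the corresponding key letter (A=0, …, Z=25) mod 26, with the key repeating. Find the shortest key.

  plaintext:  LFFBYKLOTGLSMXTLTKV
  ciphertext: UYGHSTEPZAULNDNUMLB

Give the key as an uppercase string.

JTBGU

  i= 0: U-L =  9 → J
  i= 1: Y-F = 19 → T
  i= 2: G-F =  1 → B
  i= 3: H-B =  6 → G
  i= 4: S-Y = 20 → U
  i= 5: T-K =  9 → J
  i= 6: E-L = 19 → T
  i= 7: P-O =  1 → B
  i= 8: Z-T =  6 → G
  i= 9: A-G = 20 → U
  i=10: U-L =  9 → J
  i=11: L-S = 19 → T
  i=12: N-M =  1 → B
  i=13: D-X =  6 → G
  i=14: N-T = 20 → U
  i=15: U-L =  9 → J
  i=16: M-T = 19 → T
  i=17: L-K =  1 → B
  i=18: B-V =  6 → G
  shifts repeat with period 5: JTBGU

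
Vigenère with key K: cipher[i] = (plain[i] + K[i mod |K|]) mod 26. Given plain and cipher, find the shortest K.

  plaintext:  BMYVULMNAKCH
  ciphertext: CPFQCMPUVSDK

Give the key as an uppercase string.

  i= 0: C-B =  1 → B
  i= 1: P-M =  3 → D
  i= 2: F-Y =  7 → H
  i= 3: Q-V = 21 → V
  i= 4: C-U =  8 → I
  i= 5: M-L =  1 → B
  i= 6: P-M =  3 → D
  i= 7: U-N =  7 → H
  i= 8: V-A = 21 → V
  i= 9: S-K =  8 → I
  i=10: D-C =  1 → B
  i=11: K-H =  3 → D
  shifts repeat with period 5: BDHVI

BDHVI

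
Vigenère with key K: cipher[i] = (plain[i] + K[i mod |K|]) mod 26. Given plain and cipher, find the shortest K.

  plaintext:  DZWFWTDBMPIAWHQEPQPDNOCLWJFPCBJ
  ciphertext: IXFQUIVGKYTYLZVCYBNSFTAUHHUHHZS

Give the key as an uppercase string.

FYJLYPS

  i= 0: I-D =  5 → F
  i= 1: X-Z = 24 → Y
  i= 2: F-W =  9 → J
  i= 3: Q-F = 11 → L
  i= 4: U-W = 24 → Y
  i= 5: I-T = 15 → P
  i= 6: V-D = 18 → S
  i= 7: G-B =  5 → F
  i= 8: K-M = 24 → Y
  i= 9: Y-P =  9 → J
  i=10: T-I = 11 → L
  i=11: Y-A = 24 → Y
  i=12: L-W = 15 → P
  i=13: Z-H = 18 → S
  i=14: V-Q =  5 → F
  i=15: C-E = 24 → Y
  i=16: Y-P =  9 → J
  i=17: B-Q = 11 → L
  i=18: N-P = 24 → Y
  i=19: S-D = 15 → P
  i=20: F-N = 18 → S
  i=21: T-O =  5 → F
  i=22: A-C = 24 → Y
  i=23: U-L =  9 → J
  i=24: H-W = 11 → L
  i=25: H-J = 24 → Y
  i=26: U-F = 15 → P
  i=27: H-P = 18 → S
  i=28: H-C =  5 → F
  i=29: Z-B = 24 → Y
  i=30: S-J =  9 → J
  shifts repeat with period 7: FYJLYPS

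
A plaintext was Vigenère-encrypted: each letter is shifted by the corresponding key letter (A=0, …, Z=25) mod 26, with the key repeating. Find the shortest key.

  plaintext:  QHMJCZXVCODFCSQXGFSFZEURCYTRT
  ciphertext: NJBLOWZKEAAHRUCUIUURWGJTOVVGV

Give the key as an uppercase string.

XCPCM

  i= 0: N-Q = 23 → X
  i= 1: J-H =  2 → C
  i= 2: B-M = 15 → P
  i= 3: L-J =  2 → C
  i= 4: O-C = 12 → M
  i= 5: W-Z = 23 → X
  i= 6: Z-X =  2 → C
  i= 7: K-V = 15 → P
  i= 8: E-C =  2 → C
  i= 9: A-O = 12 → M
  i=10: A-D = 23 → X
  i=11: H-F =  2 → C
  i=12: R-C = 15 → P
  i=13: U-S =  2 → C
  i=14: C-Q = 12 → M
  i=15: U-X = 23 → X
  i=16: I-G =  2 → C
  i=17: U-F = 15 → P
  i=18: U-S =  2 → C
  i=19: R-F = 12 → M
  i=20: W-Z = 23 → X
  i=21: G-E =  2 → C
  i=22: J-U = 15 → P
  i=23: T-R =  2 → C
  i=24: O-C = 12 → M
  i=25: V-Y = 23 → X
  i=26: V-T =  2 → C
  i=27: G-R = 15 → P
  i=28: V-T =  2 → C
  shifts repeat with period 5: XCPCM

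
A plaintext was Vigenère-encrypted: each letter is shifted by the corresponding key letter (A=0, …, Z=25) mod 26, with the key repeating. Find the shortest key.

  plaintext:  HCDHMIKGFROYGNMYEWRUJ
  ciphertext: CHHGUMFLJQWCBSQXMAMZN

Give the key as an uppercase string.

VFEZIE

  i= 0: C-H = 21 → V
  i= 1: H-C =  5 → F
  i= 2: H-D =  4 → E
  i= 3: G-H = 25 → Z
  i= 4: U-M =  8 → I
  i= 5: M-I =  4 → E
  i= 6: F-K = 21 → V
  i= 7: L-G =  5 → F
  i= 8: J-F =  4 → E
  i= 9: Q-R = 25 → Z
  i=10: W-O =  8 → I
  i=11: C-Y =  4 → E
  i=12: B-G = 21 → V
  i=13: S-N =  5 → F
  i=14: Q-M =  4 → E
  i=15: X-Y = 25 → Z
  i=16: M-E =  8 → I
  i=17: A-W =  4 → E
  i=18: M-R = 21 → V
  i=19: Z-U =  5 → F
  i=20: N-J =  4 → E
  shifts repeat with period 6: VFEZIE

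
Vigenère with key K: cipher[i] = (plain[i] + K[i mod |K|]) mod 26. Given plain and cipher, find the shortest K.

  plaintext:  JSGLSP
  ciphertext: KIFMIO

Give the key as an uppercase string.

  i= 0: K-J =  1 → B
  i= 1: I-S = 16 → Q
  i= 2: F-G = 25 → Z
  i= 3: M-L =  1 → B
  i= 4: I-S = 16 → Q
  i= 5: O-P = 25 → Z
  shifts repeat with period 3: BQZ

BQZ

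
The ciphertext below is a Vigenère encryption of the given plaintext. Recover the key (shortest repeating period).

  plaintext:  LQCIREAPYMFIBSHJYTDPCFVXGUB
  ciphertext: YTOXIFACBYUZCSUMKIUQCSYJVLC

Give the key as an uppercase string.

  i= 0: Y-L = 13 → N
  i= 1: T-Q =  3 → D
  i= 2: O-C = 12 → M
  i= 3: X-I = 15 → P
  i= 4: I-R = 17 → R
  i= 5: F-E =  1 → B
  i= 6: A-A =  0 → A
  i= 7: C-P = 13 → N
  i= 8: B-Y =  3 → D
  i= 9: Y-M = 12 → M
  i=10: U-F = 15 → P
  i=11: Z-I = 17 → R
  i=12: C-B =  1 → B
  i=13: S-S =  0 → A
  i=14: U-H = 13 → N
  i=15: M-J =  3 → D
  i=16: K-Y = 12 → M
  i=17: I-T = 15 → P
  i=18: U-D = 17 → R
  i=19: Q-P =  1 → B
  i=20: C-C =  0 → A
  i=21: S-F = 13 → N
  i=22: Y-V =  3 → D
  i=23: J-X = 12 → M
  i=24: V-G = 15 → P
  i=25: L-U = 17 → R
  i=26: C-B =  1 → B
  shifts repeat with period 7: NDMPRBA

NDMPRBA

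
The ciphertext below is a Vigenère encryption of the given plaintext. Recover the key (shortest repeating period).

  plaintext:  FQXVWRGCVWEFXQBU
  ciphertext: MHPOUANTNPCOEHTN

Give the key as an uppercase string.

HRSTYJ

  i= 0: M-F =  7 → H
  i= 1: H-Q = 17 → R
  i= 2: P-X = 18 → S
  i= 3: O-V = 19 → T
  i= 4: U-W = 24 → Y
  i= 5: A-R =  9 → J
  i= 6: N-G =  7 → H
  i= 7: T-C = 17 → R
  i= 8: N-V = 18 → S
  i= 9: P-W = 19 → T
  i=10: C-E = 24 → Y
  i=11: O-F =  9 → J
  i=12: E-X =  7 → H
  i=13: H-Q = 17 → R
  i=14: T-B = 18 → S
  i=15: N-U = 19 → T
  shifts repeat with period 6: HRSTYJ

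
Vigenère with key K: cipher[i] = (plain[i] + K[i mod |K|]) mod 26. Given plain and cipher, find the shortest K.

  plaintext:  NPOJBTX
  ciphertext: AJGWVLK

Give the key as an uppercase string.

  i= 0: A-N = 13 → N
  i= 1: J-P = 20 → U
  i= 2: G-O = 18 → S
  i= 3: W-J = 13 → N
  i= 4: V-B = 20 → U
  i= 5: L-T = 18 → S
  i= 6: K-X = 13 → N
  shifts repeat with period 3: NUS

NUS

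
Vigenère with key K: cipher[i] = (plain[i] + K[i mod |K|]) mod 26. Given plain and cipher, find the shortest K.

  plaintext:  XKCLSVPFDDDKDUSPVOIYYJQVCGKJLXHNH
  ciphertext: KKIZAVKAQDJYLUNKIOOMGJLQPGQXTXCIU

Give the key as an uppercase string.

  i= 0: K-X = 13 → N
  i= 1: K-K =  0 → A
  i= 2: I-C =  6 → G
  i= 3: Z-L = 14 → O
  i= 4: A-S =  8 → I
  i= 5: V-V =  0 → A
  i= 6: K-P = 21 → V
  i= 7: A-F = 21 → V
  i= 8: Q-D = 13 → N
  i= 9: D-D =  0 → A
  i=10: J-D =  6 → G
  i=11: Y-K = 14 → O
  i=12: L-D =  8 → I
  i=13: U-U =  0 → A
  i=14: N-S = 21 → V
  i=15: K-P = 21 → V
  i=16: I-V = 13 → N
  i=17: O-O =  0 → A
  i=18: O-I =  6 → G
  i=19: M-Y = 14 → O
  i=20: G-Y =  8 → I
  i=21: J-J =  0 → A
  i=22: L-Q = 21 → V
  i=23: Q-V = 21 → V
  i=24: P-C = 13 → N
  i=25: G-G =  0 → A
  i=26: Q-K =  6 → G
  i=27: X-J = 14 → O
  i=28: T-L =  8 → I
  i=29: X-X =  0 → A
  i=30: C-H = 21 → V
  i=31: I-N = 21 → V
  i=32: U-H = 13 → N
  shifts repeat with period 8: NAGOIAVV

NAGOIAVV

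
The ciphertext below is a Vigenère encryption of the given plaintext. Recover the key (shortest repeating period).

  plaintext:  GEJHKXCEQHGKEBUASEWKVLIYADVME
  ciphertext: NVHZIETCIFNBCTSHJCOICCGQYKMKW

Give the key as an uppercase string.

HRYSY

  i= 0: N-G =  7 → H
  i= 1: V-E = 17 → R
  i= 2: H-J = 24 → Y
  i= 3: Z-H = 18 → S
  i= 4: I-K = 24 → Y
  i= 5: E-X =  7 → H
  i= 6: T-C = 17 → R
  i= 7: C-E = 24 → Y
  i= 8: I-Q = 18 → S
  i= 9: F-H = 24 → Y
  i=10: N-G =  7 → H
  i=11: B-K = 17 → R
  i=12: C-E = 24 → Y
  i=13: T-B = 18 → S
  i=14: S-U = 24 → Y
  i=15: H-A =  7 → H
  i=16: J-S = 17 → R
  i=17: C-E = 24 → Y
  i=18: O-W = 18 → S
  i=19: I-K = 24 → Y
  i=20: C-V =  7 → H
  i=21: C-L = 17 → R
  i=22: G-I = 24 → Y
  i=23: Q-Y = 18 → S
  i=24: Y-A = 24 → Y
  i=25: K-D =  7 → H
  i=26: M-V = 17 → R
  i=27: K-M = 24 → Y
  i=28: W-E = 18 → S
  shifts repeat with period 5: HRYSY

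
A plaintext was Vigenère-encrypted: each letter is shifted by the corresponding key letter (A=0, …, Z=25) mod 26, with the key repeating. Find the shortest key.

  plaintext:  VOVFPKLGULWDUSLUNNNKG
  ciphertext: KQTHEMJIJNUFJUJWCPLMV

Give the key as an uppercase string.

  i= 0: K-V = 15 → P
  i= 1: Q-O =  2 → C
  i= 2: T-V = 24 → Y
  i= 3: H-F =  2 → C
  i= 4: E-P = 15 → P
  i= 5: M-K =  2 → C
  i= 6: J-L = 24 → Y
  i= 7: I-G =  2 → C
  i= 8: J-U = 15 → P
  i= 9: N-L =  2 → C
  i=10: U-W = 24 → Y
  i=11: F-D =  2 → C
  i=12: J-U = 15 → P
  i=13: U-S =  2 → C
  i=14: J-L = 24 → Y
  i=15: W-U =  2 → C
  i=16: C-N = 15 → P
  i=17: P-N =  2 → C
  i=18: L-N = 24 → Y
  i=19: M-K =  2 → C
  i=20: V-G = 15 → P
  shifts repeat with period 4: PCYC

PCYC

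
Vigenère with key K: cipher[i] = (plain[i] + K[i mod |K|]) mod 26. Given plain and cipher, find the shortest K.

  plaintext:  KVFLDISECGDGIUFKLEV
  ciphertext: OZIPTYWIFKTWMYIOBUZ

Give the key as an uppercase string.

  i= 0: O-K =  4 → E
  i= 1: Z-V =  4 → E
  i= 2: I-F =  3 → D
  i= 3: P-L =  4 → E
  i= 4: T-D = 16 → Q
  i= 5: Y-I = 16 → Q
  i= 6: W-S =  4 → E
  i= 7: I-E =  4 → E
  i= 8: F-C =  3 → D
  i= 9: K-G =  4 → E
  i=10: T-D = 16 → Q
  i=11: W-G = 16 → Q
  i=12: M-I =  4 → E
  i=13: Y-U =  4 → E
  i=14: I-F =  3 → D
  i=15: O-K =  4 → E
  i=16: B-L = 16 → Q
  i=17: U-E = 16 → Q
  i=18: Z-V =  4 → E
  shifts repeat with period 6: EEDEQQ

EEDEQQ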